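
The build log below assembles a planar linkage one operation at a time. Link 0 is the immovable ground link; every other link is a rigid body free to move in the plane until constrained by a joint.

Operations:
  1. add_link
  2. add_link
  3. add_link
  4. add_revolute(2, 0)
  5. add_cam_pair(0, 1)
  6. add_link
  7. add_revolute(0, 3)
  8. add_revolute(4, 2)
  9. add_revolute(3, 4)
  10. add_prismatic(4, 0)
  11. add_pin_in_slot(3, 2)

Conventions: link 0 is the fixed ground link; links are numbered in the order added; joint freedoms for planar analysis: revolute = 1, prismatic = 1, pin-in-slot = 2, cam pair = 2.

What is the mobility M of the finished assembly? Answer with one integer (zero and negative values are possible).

L=1 J1=0 J2=0
add link → L=2 J1=0 J2=0
add link → L=3 J1=0 J2=0
add link → L=4 J1=0 J2=0
R@2,0 dof=1 J1 → L=4 J1=1 J2=0
C@0,1 dof=2 J2 → L=4 J1=1 J2=1
add link → L=5 J1=1 J2=1
R@0,3 dof=1 J1 → L=5 J1=2 J2=1
R@4,2 dof=1 J1 → L=5 J1=3 J2=1
R@3,4 dof=1 J1 → L=5 J1=4 J2=1
P@4,0 dof=1 J1 → L=5 J1=5 J2=1
PS@3,2 dof=2 J2 → L=5 J1=5 J2=2
M=3(L−1)−2J1−J2=3·4−2·5−2=0

M = 0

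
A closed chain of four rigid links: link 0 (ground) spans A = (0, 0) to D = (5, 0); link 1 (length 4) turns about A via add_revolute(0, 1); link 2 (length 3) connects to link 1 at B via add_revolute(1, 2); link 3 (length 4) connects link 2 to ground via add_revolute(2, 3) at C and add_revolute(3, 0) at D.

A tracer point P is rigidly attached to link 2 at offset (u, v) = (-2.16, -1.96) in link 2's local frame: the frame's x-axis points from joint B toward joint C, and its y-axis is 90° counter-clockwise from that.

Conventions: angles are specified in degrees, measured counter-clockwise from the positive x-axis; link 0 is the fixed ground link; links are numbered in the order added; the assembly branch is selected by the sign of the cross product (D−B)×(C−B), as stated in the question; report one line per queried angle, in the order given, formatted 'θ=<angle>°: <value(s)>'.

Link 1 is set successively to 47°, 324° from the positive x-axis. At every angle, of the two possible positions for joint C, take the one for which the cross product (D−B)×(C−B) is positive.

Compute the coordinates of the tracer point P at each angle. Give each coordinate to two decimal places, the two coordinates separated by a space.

A=(0,0), D=(5.00,0)
θ=47°: B = A + 4.00·(cos47°, sin47°) = (2.7280, 2.9254)
θ=47°: |BD| = 3.7041
θ=47°: circle(B,3.00) ∩ circle(D,4.00): a=0.9071, h=2.8596
θ=47°:   candidates: C₊=(5.5429,3.9630) cross=10.592; C₋=(1.0260,0.4550) cross=-10.592
θ=47°:   branch + wants cross > 0 → take C=(5.5429,3.9630) (cross=10.592)
θ=47°: ex = (C−B)/|BC| = (0.9383,0.3459); ey = (-0.3459,0.9383)
θ=47°: P = B + -2.16·ex + -1.96·ey = (1.3792,0.3393)
θ=324°: B = A + 4.00·(cos324°, sin324°) = (3.2361, -2.3511)
θ=324°: |BD| = 2.9393
θ=324°: circle(B,3.00) ∩ circle(D,4.00): a=0.2789, h=2.9870
θ=324°:   candidates: C₊=(1.0141,-0.3355) cross=8.780; C₋=(5.7927,-3.9207) cross=-8.780
θ=324°:   branch + wants cross > 0 → take C=(1.0141,-0.3355) (cross=8.780)
θ=324°: ex = (C−B)/|BC| = (-0.7407,0.6719); ey = (-0.6719,-0.7407)
θ=324°: P = B + -2.16·ex + -1.96·ey = (6.1528,-2.3507)

θ=47°: 1.38 0.34
θ=324°: 6.15 -2.35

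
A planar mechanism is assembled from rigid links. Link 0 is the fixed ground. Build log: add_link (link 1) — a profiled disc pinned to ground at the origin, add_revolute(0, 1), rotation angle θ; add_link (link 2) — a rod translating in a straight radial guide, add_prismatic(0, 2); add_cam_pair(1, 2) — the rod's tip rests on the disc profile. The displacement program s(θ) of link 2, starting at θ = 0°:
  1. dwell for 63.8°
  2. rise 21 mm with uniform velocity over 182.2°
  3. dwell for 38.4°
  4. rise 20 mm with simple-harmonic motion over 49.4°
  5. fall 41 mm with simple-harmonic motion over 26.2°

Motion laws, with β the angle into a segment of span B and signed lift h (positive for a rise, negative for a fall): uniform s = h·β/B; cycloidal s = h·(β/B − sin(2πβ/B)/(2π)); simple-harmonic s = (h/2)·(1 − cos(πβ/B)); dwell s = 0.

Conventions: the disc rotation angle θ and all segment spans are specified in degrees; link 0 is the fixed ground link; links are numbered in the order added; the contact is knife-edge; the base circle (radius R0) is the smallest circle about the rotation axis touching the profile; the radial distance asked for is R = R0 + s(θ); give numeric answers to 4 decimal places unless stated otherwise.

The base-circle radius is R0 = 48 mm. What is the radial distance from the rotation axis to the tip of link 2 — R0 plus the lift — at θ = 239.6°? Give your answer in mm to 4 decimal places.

seg 1 [0°–63.8°] dwell: s stays 0.0000
seg 2 [63.8°–246°] uniform, h=21: θ=239.6° here. β=175.8, B=182.2. 21·175.8/182.2 = 20.2623 → s = 20.2623
R = R0 + s = 48 + 20.2623 = 68.2623

68.2623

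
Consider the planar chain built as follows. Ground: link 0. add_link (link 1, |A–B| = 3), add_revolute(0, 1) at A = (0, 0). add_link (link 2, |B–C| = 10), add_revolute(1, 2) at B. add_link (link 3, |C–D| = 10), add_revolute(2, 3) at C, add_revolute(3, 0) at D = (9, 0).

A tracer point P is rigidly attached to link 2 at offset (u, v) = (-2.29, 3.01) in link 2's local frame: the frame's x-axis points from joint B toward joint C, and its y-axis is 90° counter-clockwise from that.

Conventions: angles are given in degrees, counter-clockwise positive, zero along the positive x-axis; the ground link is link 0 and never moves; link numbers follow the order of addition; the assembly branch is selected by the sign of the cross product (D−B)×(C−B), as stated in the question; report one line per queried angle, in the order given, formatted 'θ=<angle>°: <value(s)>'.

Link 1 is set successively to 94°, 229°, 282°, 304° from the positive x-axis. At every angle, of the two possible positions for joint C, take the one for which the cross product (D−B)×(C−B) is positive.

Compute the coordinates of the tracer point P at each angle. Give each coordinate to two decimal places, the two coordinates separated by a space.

A=(0,0), D=(9.00,0)
θ=94°: B = A + 3.00·(cos94°, sin94°) = (-0.2093, 2.9927)
θ=94°: |BD| = 9.6833
θ=94°: circle(B,10.00) ∩ circle(D,10.00): a=4.8417, h=8.7498
θ=94°:   candidates: C₊=(7.0995,9.8178) cross=84.727; C₋=(1.6912,-6.8251) cross=-84.727
θ=94°:   branch + wants cross > 0 → take C=(7.0995,9.8178) (cross=84.727)
θ=94°: ex = (C−B)/|BC| = (0.7309,0.6825); ey = (-0.6825,0.7309)
θ=94°: P = B + -2.29·ex + 3.01·ey = (-3.9373,3.6297)
θ=229°: B = A + 3.00·(cos229°, sin229°) = (-1.9682, -2.2641)
θ=229°: |BD| = 11.1994
θ=229°: circle(B,10.00) ∩ circle(D,10.00): a=5.5997, h=8.2851
θ=229°:   candidates: C₊=(1.8410,6.9820) cross=92.789; C₋=(5.1909,-9.2461) cross=-92.789
θ=229°:   branch + wants cross > 0 → take C=(1.8410,6.9820) (cross=92.789)
θ=229°: ex = (C−B)/|BC| = (0.3809,0.9246); ey = (-0.9246,0.3809)
θ=229°: P = B + -2.29·ex + 3.01·ey = (-5.6235,-3.2349)
θ=282°: B = A + 3.00·(cos282°, sin282°) = (0.6237, -2.9344)
θ=282°: |BD| = 8.8754
θ=282°: circle(B,10.00) ∩ circle(D,10.00): a=4.4377, h=8.9614
θ=282°:   candidates: C₊=(1.8490,6.9902) cross=79.536; C₋=(7.7747,-9.9247) cross=-79.536
θ=282°:   branch + wants cross > 0 → take C=(1.8490,6.9902) (cross=79.536)
θ=282°: ex = (C−B)/|BC| = (0.1225,0.9925); ey = (-0.9925,0.1225)
θ=282°: P = B + -2.29·ex + 3.01·ey = (-2.6442,-4.8384)
θ=304°: B = A + 3.00·(cos304°, sin304°) = (1.6776, -2.4871)
θ=304°: |BD| = 7.7333
θ=304°: circle(B,10.00) ∩ circle(D,10.00): a=3.8666, h=9.2222
θ=304°:   candidates: C₊=(2.3728,7.4887) cross=71.318; C₋=(8.3048,-9.9758) cross=-71.318
θ=304°:   branch + wants cross > 0 → take C=(2.3728,7.4887) (cross=71.318)
θ=304°: ex = (C−B)/|BC| = (0.0695,0.9976); ey = (-0.9976,0.0695)
θ=304°: P = B + -2.29·ex + 3.01·ey = (-1.4843,-4.5623)

θ=94°: -3.94 3.63
θ=229°: -5.62 -3.23
θ=282°: -2.64 -4.84
θ=304°: -1.48 -4.56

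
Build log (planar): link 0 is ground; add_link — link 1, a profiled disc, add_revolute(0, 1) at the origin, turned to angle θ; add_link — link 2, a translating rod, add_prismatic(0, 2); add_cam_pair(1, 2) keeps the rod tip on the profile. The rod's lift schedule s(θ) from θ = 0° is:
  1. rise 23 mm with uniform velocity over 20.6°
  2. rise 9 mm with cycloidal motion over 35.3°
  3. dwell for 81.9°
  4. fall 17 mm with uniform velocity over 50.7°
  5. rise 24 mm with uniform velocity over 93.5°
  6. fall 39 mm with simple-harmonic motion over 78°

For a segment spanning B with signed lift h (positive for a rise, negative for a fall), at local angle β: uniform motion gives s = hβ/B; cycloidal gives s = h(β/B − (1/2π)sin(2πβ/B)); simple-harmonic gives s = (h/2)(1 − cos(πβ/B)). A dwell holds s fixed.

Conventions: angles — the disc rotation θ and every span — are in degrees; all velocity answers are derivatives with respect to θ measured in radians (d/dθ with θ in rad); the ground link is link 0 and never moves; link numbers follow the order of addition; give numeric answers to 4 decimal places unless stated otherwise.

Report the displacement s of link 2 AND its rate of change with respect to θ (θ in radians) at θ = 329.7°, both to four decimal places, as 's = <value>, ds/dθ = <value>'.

seg 1 [0°–20.6°] uniform, h=23: full span → s += 23 → s = 23.0000
seg 2 [20.6°–55.9°] cycloidal, h=9: full span → s += 9 → s = 32.0000
seg 3 [55.9°–137.8°] dwell: s stays 32.0000
seg 4 [137.8°–188.5°] uniform, h=-17: full span → s += -17 → s = 15.0000
seg 5 [188.5°–282°] uniform, h=24: full span → s += 24 → s = 39.0000
seg 6 [282°–360°] simple-harmonic, h=-39: θ=329.7° here. β=47.7, B=78. -39/2·(1 − cos(π·0.6115)) = -26.1940 → s = 12.8060
velocity in seg [282°–360°] (simple-harmonic), θ in radians: β = 47.7° = 0.8325 rad, B = 78° = 1.3614 rad; ds/dθ = (πh/(2B)) sin(πβ/B) = (π·(-39)/(2·1.3614)) sin(π·0.6115) = -42.265467 mm/rad

s = 12.8060, ds/dθ = -42.2655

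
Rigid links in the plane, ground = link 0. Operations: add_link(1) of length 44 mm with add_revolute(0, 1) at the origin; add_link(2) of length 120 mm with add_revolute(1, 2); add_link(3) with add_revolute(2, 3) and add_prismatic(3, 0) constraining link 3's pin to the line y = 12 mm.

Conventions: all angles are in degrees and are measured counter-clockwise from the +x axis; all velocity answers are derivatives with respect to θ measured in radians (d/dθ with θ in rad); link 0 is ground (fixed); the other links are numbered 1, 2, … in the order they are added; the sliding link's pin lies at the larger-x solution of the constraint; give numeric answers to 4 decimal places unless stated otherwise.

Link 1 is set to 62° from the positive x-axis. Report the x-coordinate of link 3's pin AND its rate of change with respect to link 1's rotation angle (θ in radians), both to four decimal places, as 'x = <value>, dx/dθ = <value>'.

geometry: r = 44 mm, L = 120 mm, e = 12 mm
crank pin P = (r cos θ, r sin θ) = (20.656749, 38.849694)
h = r sin θ − e = 38.849694 − 12 = 26.849694
x = r cos θ + √(L² − h²) = 20.656749 + 116.957659 = 137.614407
dx/dθ = −r sin θ − h·r cos θ/√(L² − h²) (θ in radians; h = 26.849694) = -43.591815

x = 137.6144, dx/dθ = -43.5918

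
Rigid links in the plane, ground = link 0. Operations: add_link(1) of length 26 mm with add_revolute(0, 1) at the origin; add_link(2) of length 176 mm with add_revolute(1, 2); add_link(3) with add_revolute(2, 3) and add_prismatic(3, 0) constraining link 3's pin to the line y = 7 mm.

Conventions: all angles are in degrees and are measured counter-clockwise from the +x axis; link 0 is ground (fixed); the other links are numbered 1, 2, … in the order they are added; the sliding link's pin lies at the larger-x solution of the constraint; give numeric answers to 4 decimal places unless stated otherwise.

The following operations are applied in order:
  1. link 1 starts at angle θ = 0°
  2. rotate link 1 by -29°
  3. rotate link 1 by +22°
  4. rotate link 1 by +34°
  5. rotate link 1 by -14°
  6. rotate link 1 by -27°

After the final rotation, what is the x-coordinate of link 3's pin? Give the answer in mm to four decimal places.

geometry: r = 26 mm, L = 176 mm, e = 7 mm; θ starts at 0°
rotate link 1 by -29°: θ ← 0° -29° = -29°
rotate link 1 by +22°: θ ← -29° +22° = -7°
rotate link 1 by +34°: θ ← -7° +34° = 27°
rotate link 1 by -14°: θ ← 27° -14° = 13°
rotate link 1 by -27°: θ ← 13° -27° = -14°
crank pin P = (r cos θ, r sin θ) = (25.227689, -6.289969)
h = r sin θ − e = -6.289969 − 7 = -13.289969
x = r cos θ + √(L² − h²) = 25.227689 + 175.497512 = 200.725201

200.7252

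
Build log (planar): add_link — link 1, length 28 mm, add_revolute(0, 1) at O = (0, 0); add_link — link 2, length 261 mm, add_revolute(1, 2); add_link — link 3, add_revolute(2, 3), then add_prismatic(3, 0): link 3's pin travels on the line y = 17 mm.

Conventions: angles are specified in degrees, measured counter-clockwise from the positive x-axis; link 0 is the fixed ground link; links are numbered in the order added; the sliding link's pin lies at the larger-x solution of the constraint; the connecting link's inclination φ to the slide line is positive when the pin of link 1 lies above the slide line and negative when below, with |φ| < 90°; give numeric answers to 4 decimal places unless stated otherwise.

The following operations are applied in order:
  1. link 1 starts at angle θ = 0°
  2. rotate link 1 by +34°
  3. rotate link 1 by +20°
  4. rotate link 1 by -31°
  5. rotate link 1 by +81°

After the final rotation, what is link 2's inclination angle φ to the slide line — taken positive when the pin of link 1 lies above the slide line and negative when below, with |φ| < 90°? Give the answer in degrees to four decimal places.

geometry: r = 28 mm, L = 261 mm, e = 17 mm; θ starts at 0°
rotate link 1 by +34°: θ ← 0° +34° = 34°
rotate link 1 by +20°: θ ← 34° +20° = 54°
rotate link 1 by -31°: θ ← 54° -31° = 23°
rotate link 1 by +81°: θ ← 23° +81° = 104°
h = r sin θ − e = 27.168280 − 17 = 10.168280
sin φ = h / L = 10.168280 / 261 = 0.03895893
φ = arcsin(0.03895893) = 2.232747°

2.2327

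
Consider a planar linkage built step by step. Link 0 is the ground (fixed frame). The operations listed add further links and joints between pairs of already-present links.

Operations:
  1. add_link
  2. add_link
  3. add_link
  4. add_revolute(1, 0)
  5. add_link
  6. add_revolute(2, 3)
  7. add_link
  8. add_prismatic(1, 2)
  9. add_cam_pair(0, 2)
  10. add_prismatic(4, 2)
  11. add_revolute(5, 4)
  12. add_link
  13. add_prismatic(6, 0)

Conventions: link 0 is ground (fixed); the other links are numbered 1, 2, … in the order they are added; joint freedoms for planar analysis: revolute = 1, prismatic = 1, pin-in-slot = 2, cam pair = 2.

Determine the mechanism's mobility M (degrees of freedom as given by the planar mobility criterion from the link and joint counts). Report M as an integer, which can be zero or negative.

L=1 J1=0 J2=0
add link → L=2 J1=0 J2=0
add link → L=3 J1=0 J2=0
add link → L=4 J1=0 J2=0
R@1,0 dof=1 J1 → L=4 J1=1 J2=0
add link → L=5 J1=1 J2=0
R@2,3 dof=1 J1 → L=5 J1=2 J2=0
add link → L=6 J1=2 J2=0
P@1,2 dof=1 J1 → L=6 J1=3 J2=0
C@0,2 dof=2 J2 → L=6 J1=3 J2=1
P@4,2 dof=1 J1 → L=6 J1=4 J2=1
R@5,4 dof=1 J1 → L=6 J1=5 J2=1
add link → L=7 J1=5 J2=1
P@6,0 dof=1 J1 → L=7 J1=6 J2=1
M=3(L−1)−2J1−J2=3·6−2·6−1=5

M = 5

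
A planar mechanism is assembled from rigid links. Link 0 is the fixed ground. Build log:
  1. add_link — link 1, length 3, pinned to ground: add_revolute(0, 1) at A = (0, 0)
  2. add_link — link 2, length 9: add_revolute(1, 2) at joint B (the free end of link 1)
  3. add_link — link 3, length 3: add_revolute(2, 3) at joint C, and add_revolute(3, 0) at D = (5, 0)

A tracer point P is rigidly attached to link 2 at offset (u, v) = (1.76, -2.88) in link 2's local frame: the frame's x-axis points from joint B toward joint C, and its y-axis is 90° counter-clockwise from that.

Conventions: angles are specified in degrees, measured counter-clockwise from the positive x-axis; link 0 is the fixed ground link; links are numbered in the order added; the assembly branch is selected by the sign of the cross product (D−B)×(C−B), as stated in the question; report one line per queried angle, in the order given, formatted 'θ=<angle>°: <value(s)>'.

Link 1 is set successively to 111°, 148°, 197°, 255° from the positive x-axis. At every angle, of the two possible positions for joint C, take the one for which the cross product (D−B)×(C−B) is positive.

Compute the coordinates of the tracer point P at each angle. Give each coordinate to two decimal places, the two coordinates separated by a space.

A=(0,0), D=(5.00,0)
θ=111°: B = A + 3.00·(cos111°, sin111°) = (-1.0751, 2.8007)
θ=111°: |BD| = 6.6896
θ=111°: circle(B,9.00) ∩ circle(D,3.00): a=8.7263, h=2.2027
θ=111°:   candidates: C₊=(7.7718,1.1477) cross=14.735; C₋=(5.9274,-2.8531) cross=-14.735
θ=111°:   branch + wants cross > 0 → take C=(7.7718,1.1477) (cross=14.735)
θ=111°: ex = (C−B)/|BC| = (0.9830,-0.1837); ey = (0.1837,0.9830)
θ=111°: P = B + 1.76·ex + -2.88·ey = (0.1260,-0.3535)
θ=148°: B = A + 3.00·(cos148°, sin148°) = (-2.5441, 1.5898)
θ=148°: |BD| = 7.7098
θ=148°: circle(B,9.00) ∩ circle(D,3.00): a=8.5243, h=2.8873
θ=148°:   candidates: C₊=(6.3923,2.6573) cross=22.261; C₋=(5.2016,-2.9932) cross=-22.261
θ=148°:   branch + wants cross > 0 → take C=(6.3923,2.6573) (cross=22.261)
θ=148°: ex = (C−B)/|BC| = (0.9929,0.1186); ey = (-0.1186,0.9929)
θ=148°: P = B + 1.76·ex + -2.88·ey = (-0.4549,-1.0611)
θ=197°: B = A + 3.00·(cos197°, sin197°) = (-2.8689, -0.8771)
θ=197°: |BD| = 7.9176
θ=197°: circle(B,9.00) ∩ circle(D,3.00): a=8.5056, h=2.9418
θ=197°:   candidates: C₊=(5.2585,2.9888) cross=23.292; C₋=(5.9103,-2.8586) cross=-23.292
θ=197°:   branch + wants cross > 0 → take C=(5.2585,2.9888) (cross=23.292)
θ=197°: ex = (C−B)/|BC| = (0.9030,0.4296); ey = (-0.4296,0.9030)
θ=197°: P = B + 1.76·ex + -2.88·ey = (-0.0425,-2.7219)
θ=255°: B = A + 3.00·(cos255°, sin255°) = (-0.7765, -2.8978)
θ=255°: |BD| = 6.4626
θ=255°: circle(B,9.00) ∩ circle(D,3.00): a=8.8018, h=1.8782
θ=255°:   candidates: C₊=(6.2487,2.7278) cross=12.138; C₋=(7.9331,-0.6299) cross=-12.138
θ=255°:   branch + wants cross > 0 → take C=(6.2487,2.7278) (cross=12.138)
θ=255°: ex = (C−B)/|BC| = (0.7806,0.6251); ey = (-0.6251,0.7806)
θ=255°: P = B + 1.76·ex + -2.88·ey = (2.3975,-4.0457)

θ=111°: 0.13 -0.35
θ=148°: -0.45 -1.06
θ=197°: -0.04 -2.72
θ=255°: 2.40 -4.05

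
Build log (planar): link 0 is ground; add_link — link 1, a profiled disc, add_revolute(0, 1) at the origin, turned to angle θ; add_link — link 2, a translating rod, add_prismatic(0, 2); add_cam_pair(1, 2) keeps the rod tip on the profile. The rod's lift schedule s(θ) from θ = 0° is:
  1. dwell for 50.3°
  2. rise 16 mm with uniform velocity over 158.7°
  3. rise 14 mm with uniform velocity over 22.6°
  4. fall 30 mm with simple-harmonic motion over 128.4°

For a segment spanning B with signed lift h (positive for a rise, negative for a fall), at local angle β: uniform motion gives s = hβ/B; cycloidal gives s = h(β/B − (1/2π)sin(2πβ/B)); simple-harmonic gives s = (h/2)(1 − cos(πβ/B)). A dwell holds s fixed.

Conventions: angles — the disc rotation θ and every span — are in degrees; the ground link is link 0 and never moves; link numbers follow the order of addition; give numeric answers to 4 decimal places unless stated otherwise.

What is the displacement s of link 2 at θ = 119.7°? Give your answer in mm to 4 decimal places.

seg 1 [0°–50.3°] dwell: s stays 0.0000
seg 2 [50.3°–209°] uniform, h=16: θ=119.7° here. β=69.4, B=158.7. 16·69.4/158.7 = 6.9968 → s = 6.9968

6.9968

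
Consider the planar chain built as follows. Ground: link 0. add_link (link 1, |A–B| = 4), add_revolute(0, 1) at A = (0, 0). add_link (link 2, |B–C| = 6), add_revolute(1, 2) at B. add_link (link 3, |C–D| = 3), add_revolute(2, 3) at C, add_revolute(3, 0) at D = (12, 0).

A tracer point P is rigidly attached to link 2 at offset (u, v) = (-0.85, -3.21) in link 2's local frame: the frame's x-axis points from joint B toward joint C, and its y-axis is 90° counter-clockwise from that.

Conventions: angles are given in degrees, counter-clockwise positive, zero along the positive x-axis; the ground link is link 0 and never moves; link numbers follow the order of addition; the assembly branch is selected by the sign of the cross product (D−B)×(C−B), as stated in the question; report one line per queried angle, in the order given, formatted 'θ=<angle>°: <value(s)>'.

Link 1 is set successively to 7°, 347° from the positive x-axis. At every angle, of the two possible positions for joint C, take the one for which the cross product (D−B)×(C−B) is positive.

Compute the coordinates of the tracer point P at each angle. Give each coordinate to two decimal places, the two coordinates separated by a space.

A=(0,0), D=(12.00,0)
θ=7°: B = A + 4.00·(cos7°, sin7°) = (3.9702, 0.4875)
θ=7°: |BD| = 8.0446
θ=7°: circle(B,6.00) ∩ circle(D,3.00): a=5.7004, h=1.8721
θ=7°:   candidates: C₊=(9.7736,2.0108) cross=15.061; C₋=(9.5467,-1.7267) cross=-15.061
θ=7°:   branch + wants cross > 0 → take C=(9.7736,2.0108) (cross=15.061)
θ=7°: ex = (C−B)/|BC| = (0.9672,0.2539); ey = (-0.2539,0.9672)
θ=7°: P = B + -0.85·ex + -3.21·ey = (3.9630,-2.8331)
θ=347°: B = A + 4.00·(cos347°, sin347°) = (3.8975, -0.8998)
θ=347°: |BD| = 8.1523
θ=347°: circle(B,6.00) ∩ circle(D,3.00): a=5.7321, h=1.7728
θ=347°:   candidates: C₊=(9.3989,1.4948) cross=14.452; C₋=(9.7903,-2.0290) cross=-14.452
θ=347°:   branch + wants cross > 0 → take C=(9.3989,1.4948) (cross=14.452)
θ=347°: ex = (C−B)/|BC| = (0.9169,0.3991); ey = (-0.3991,0.9169)
θ=347°: P = B + -0.85·ex + -3.21·ey = (4.3992,-4.1823)

θ=7°: 3.96 -2.83
θ=347°: 4.40 -4.18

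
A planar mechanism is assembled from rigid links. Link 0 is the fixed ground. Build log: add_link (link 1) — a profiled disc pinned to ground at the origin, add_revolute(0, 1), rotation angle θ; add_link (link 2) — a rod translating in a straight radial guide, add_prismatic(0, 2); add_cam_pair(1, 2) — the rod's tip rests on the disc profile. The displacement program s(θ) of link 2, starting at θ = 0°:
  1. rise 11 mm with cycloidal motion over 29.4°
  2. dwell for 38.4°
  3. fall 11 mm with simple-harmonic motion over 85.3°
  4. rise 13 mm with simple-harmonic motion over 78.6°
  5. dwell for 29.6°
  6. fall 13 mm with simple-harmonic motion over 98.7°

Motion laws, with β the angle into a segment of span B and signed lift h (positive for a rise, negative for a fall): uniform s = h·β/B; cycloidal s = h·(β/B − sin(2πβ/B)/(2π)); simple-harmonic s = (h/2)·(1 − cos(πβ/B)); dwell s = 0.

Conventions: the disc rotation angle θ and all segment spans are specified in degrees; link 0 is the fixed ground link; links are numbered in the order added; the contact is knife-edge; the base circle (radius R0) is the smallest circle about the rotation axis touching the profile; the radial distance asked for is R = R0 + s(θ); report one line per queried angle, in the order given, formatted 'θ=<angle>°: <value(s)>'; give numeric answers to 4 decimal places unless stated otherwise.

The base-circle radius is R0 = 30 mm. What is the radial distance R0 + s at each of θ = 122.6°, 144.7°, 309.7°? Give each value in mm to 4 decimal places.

seg 1 [0°–29.4°] cycloidal, h=11: full span → s += 11 → s = 11.0000
seg 2 [29.4°–67.8°] dwell: s stays 11.0000
seg 3 [67.8°–153.1°] simple-harmonic, h=-11: θ=122.6° here. β=54.8, B=85.3. -11/2·(1 − cos(π·0.6424)) = -7.8798 → s = 3.1202
seg 3 [67.8°–153.1°] simple-harmonic, h=-11: θ=144.7° here. β=76.9, B=85.3. -11/2·(1 − cos(π·0.9015)) = -10.7389 → s = 0.2611
seg 3 [67.8°–153.1°] simple-harmonic, h=-11: full span → s += -11 → s = 0.0000
seg 4 [153.1°–231.7°] simple-harmonic, h=13: full span → s += 13 → s = 13.0000
seg 5 [231.7°–261.3°] dwell: s stays 13.0000
seg 6 [261.3°–360°] simple-harmonic, h=-13: θ=309.7° here. β=48.4, B=98.7. -13/2·(1 − cos(π·0.4904)) = -6.3035 → s = 6.6965
θ=122.6°: R = R0 + s = 30 + 3.1202 = 33.1202
θ=144.7°: R = R0 + s = 30 + 0.2611 = 30.2611
θ=309.7°: R = R0 + s = 30 + 6.6965 = 36.6965

θ=122.6°: 33.1202
θ=144.7°: 30.2611
θ=309.7°: 36.6965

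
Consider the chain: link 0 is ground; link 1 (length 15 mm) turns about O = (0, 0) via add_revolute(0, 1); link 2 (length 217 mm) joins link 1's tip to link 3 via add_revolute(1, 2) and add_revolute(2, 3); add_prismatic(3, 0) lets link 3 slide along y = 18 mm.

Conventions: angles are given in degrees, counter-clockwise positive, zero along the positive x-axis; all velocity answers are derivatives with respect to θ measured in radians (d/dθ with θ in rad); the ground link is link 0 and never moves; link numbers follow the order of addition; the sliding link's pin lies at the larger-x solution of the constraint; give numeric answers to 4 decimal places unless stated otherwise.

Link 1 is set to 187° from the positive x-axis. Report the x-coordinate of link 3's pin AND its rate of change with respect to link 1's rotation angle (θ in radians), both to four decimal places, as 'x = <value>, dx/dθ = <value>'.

geometry: r = 15 mm, L = 217 mm, e = 18 mm
crank pin P = (r cos θ, r sin θ) = (-14.888192, -1.828040)
h = r sin θ − e = -1.828040 − 18 = -19.828040
x = r cos θ + √(L² − h²) = -14.888192 + 216.092223 = 201.204031
dx/dθ = −r sin θ − h·r cos θ/√(L² − h²) (θ in radians; h = -19.828040) = 0.461940

x = 201.2040, dx/dθ = 0.4619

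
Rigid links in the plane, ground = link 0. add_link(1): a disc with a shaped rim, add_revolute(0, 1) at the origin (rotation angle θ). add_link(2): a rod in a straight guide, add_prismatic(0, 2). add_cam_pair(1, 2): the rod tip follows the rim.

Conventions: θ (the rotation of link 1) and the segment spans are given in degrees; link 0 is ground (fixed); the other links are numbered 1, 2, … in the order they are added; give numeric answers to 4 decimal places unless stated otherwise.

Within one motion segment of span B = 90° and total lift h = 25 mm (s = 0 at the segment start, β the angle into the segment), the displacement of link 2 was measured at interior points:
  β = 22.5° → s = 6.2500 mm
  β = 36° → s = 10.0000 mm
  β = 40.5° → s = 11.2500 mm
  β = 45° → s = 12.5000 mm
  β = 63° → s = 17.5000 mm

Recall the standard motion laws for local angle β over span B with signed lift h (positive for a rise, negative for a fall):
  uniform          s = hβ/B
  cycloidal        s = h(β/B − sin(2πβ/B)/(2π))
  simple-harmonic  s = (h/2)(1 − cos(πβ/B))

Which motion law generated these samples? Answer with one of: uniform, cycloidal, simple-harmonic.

candidates at β/B = r: uniform s = h·r (linear in β); cycloidal s = h·(r − sin(2πr)/(2π)); simple-harmonic s = (h/2)(1 − cos(πr))
β=22.5°: printed 6.2500 | uniform 6.2500, cycloidal 2.2711, simple-harmonic 3.6612
β=36°: printed 10.0000 | uniform 10.0000, cycloidal 7.6613, simple-harmonic 8.6373
β=40.5°: printed 11.2500 | uniform 11.2500, cycloidal 10.0205, simple-harmonic 10.5446
β=45°: printed 12.5000 | uniform 12.5000, cycloidal 12.5000, simple-harmonic 12.5000
β=63°: printed 17.5000 | uniform 17.5000, cycloidal 21.2841, simple-harmonic 19.8473
only one law matches every sample → uniform

uniform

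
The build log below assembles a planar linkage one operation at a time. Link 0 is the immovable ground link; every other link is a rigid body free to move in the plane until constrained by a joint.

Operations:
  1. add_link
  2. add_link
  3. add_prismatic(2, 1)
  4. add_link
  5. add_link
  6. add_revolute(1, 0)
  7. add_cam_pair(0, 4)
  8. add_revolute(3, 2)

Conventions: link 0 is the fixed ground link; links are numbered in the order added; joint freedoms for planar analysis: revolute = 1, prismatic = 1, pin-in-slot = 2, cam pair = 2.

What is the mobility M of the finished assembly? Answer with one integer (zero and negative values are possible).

link 0 = ground. State L|J1|J2 = 1|0|0
+link1  2|0|0
+link2  3|0|0
P(2,1) f=1→J1  3|1|0
+link3  4|1|0
+link4  5|1|0
R(1,0) f=1→J1  5|2|0
C(0,4) f=2→J2  5|2|1
R(3,2) f=1→J1  5|3|1
M = 3(5−1)−2·3−1 = 12−6−1 = 5

M = 5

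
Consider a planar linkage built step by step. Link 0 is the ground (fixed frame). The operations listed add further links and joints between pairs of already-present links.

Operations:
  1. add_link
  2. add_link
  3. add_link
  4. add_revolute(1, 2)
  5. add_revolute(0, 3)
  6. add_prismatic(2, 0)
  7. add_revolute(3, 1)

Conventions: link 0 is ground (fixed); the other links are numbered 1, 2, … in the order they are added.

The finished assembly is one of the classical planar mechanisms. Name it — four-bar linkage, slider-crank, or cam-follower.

links: 4 (incl. ground); joints: 3 revolute, 1 prismatic, 0 higher (cam) pair, forming one closed loop
4 links, 3 revolutes + 1 prismatic in one loop → slider-crank

slider-crank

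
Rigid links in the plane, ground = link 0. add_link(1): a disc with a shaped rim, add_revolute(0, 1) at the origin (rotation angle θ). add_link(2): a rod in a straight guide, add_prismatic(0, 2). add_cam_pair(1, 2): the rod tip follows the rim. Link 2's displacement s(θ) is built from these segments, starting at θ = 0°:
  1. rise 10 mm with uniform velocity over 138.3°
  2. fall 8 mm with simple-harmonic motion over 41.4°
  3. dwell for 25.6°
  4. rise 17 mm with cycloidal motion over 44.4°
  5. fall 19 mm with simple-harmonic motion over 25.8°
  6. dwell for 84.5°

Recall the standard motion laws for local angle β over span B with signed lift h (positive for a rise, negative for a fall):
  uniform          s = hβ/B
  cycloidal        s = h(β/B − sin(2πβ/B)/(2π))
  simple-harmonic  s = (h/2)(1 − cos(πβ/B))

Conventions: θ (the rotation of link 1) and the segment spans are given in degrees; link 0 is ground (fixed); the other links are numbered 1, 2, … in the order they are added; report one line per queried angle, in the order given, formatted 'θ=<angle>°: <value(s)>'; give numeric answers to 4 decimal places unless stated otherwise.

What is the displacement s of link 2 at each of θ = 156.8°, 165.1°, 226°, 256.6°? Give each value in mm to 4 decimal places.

segment 1 (0° to 138.3°, uniform, h = 10) is passed completely: s = 0.0000 + (10) = 10.0000
θ = 156.8° falls in segment 2 (138.3° to 179.7°, simple-harmonic, h = -8): β = 156.8 − 138.3 = 18.5°, B = 41.4°; Δs = -8/2·(1 − cos(π·0.4469)) = -3.3353; s = 10.0000 − 3.3353 = 6.6647
θ = 165.1° falls in segment 2 (138.3° to 179.7°, simple-harmonic, h = -8): β = 165.1 − 138.3 = 26.8°, B = 41.4°; Δs = -8/2·(1 − cos(π·0.6473)) = -5.7861; s = 10.0000 − 5.7861 = 4.2139
segment 2 (138.3° to 179.7°, simple-harmonic, h = -8) is passed completely: s = 10.0000 + (-8) = 2.0000
segment 3 (179.7° to 205.3°, dwell): s unchanged at 2.0000
θ = 226° falls in segment 4 (205.3° to 249.7°, cycloidal, h = 17): β = 226 − 205.3 = 20.7°, B = 44.4°; Δs = 17·(0.4662 − sin(2π·0.4662)/(2π)) = 7.3557; s = 2.0000 + 7.3557 = 9.3557
segment 4 (205.3° to 249.7°, cycloidal, h = 17) is passed completely: s = 2.0000 + (17) = 19.0000
θ = 256.6° falls in segment 5 (249.7° to 275.5°, simple-harmonic, h = -19): β = 256.6 − 249.7 = 6.9°, B = 25.8°; Δs = -19/2·(1 − cos(π·0.2674)) = -3.1605; s = 19.0000 − 3.1605 = 15.8395

θ=156.8°: 6.6647
θ=165.1°: 4.2139
θ=226°: 9.3557
θ=256.6°: 15.8395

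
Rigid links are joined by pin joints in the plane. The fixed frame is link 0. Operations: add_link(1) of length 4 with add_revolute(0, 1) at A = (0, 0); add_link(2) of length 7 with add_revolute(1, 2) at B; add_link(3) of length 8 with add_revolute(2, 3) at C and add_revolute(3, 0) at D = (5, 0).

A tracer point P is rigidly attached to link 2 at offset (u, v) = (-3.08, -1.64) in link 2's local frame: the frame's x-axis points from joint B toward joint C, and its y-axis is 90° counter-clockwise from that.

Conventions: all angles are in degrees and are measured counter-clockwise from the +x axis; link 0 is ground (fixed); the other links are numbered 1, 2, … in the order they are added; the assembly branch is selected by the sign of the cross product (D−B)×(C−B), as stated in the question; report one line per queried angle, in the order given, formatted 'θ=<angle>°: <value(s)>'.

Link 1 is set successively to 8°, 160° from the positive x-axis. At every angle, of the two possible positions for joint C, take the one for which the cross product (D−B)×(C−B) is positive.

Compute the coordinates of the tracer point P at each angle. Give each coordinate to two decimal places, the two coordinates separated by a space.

A=(0,0), D=(5.00,0)
θ=8°: B = A + 4.00·(cos8°, sin8°) = (3.9611, 0.5567)
θ=8°: |BD| = 1.1787
θ=8°: circle(B,7.00) ∩ circle(D,8.00): a=-5.7737, h=3.9578
θ=8°:   candidates: C₊=(0.7412,6.7722) cross=4.665; C₋=(-2.9974,-0.2049) cross=-4.665
θ=8°:   branch + wants cross > 0 → take C=(0.7412,6.7722) (cross=4.665)
θ=8°: ex = (C−B)/|BC| = (-0.4600,0.8879); ey = (-0.8879,-0.4600)
θ=8°: P = B + -3.08·ex + -1.64·ey = (6.8340,-1.4237)
θ=160°: B = A + 4.00·(cos160°, sin160°) = (-3.7588, 1.3681)
θ=160°: |BD| = 8.8650
θ=160°: circle(B,7.00) ∩ circle(D,8.00): a=3.5865, h=6.0114
θ=160°:   candidates: C₊=(0.7124,6.7540) cross=53.291; C₋=(-1.1430,-5.1248) cross=-53.291
θ=160°:   branch + wants cross > 0 → take C=(0.7124,6.7540) (cross=53.291)
θ=160°: ex = (C−B)/|BC| = (0.6387,0.7694); ey = (-0.7694,0.6387)
θ=160°: P = B + -3.08·ex + -1.64·ey = (-4.4643,-2.0493)

θ=8°: 6.83 -1.42
θ=160°: -4.46 -2.05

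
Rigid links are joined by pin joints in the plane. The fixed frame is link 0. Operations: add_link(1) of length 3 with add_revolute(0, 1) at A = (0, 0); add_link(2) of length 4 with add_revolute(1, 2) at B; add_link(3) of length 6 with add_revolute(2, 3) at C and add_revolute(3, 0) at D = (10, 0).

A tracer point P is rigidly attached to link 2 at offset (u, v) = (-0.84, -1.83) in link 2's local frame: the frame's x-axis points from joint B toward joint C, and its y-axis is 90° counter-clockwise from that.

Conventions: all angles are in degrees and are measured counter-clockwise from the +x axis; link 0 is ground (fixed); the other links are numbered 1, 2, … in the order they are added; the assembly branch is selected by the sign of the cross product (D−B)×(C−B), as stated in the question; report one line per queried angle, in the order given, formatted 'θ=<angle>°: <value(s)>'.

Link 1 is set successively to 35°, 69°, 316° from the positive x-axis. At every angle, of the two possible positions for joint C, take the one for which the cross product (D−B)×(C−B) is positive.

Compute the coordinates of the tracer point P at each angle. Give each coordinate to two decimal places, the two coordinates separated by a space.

A=(0,0), D=(10.00,0)
θ=35°: B = A + 3.00·(cos35°, sin35°) = (2.4575, 1.7207)
θ=35°: |BD| = 7.7363
θ=35°: circle(B,4.00) ∩ circle(D,6.00): a=2.5756, h=3.0605
θ=35°:   candidates: C₊=(5.6492,4.1317) cross=23.677; C₋=(4.2878,-1.8359) cross=-23.677
θ=35°:   branch + wants cross > 0 → take C=(5.6492,4.1317) (cross=23.677)
θ=35°: ex = (C−B)/|BC| = (0.7979,0.6027); ey = (-0.6027,0.7979)
θ=35°: P = B + -0.84·ex + -1.83·ey = (2.8902,-0.2458)
θ=69°: B = A + 3.00·(cos69°, sin69°) = (1.0751, 2.8007)
θ=69°: |BD| = 9.3540
θ=69°: circle(B,4.00) ∩ circle(D,6.00): a=3.6080, h=1.7270
θ=69°:   candidates: C₊=(5.0346,3.3683) cross=16.155; C₋=(4.0004,0.0727) cross=-16.155
θ=69°:   branch + wants cross > 0 → take C=(5.0346,3.3683) (cross=16.155)
θ=69°: ex = (C−B)/|BC| = (0.9899,0.1419); ey = (-0.1419,0.9899)
θ=69°: P = B + -0.84·ex + -1.83·ey = (0.5032,0.8701)
θ=316°: B = A + 3.00·(cos316°, sin316°) = (2.1580, -2.0840)
θ=316°: |BD| = 8.1142
θ=316°: circle(B,4.00) ∩ circle(D,6.00): a=2.8247, h=2.8322
θ=316°:   candidates: C₊=(4.1605,1.3787) cross=22.981; C₋=(5.6153,-4.0957) cross=-22.981
θ=316°:   branch + wants cross > 0 → take C=(4.1605,1.3787) (cross=22.981)
θ=316°: ex = (C−B)/|BC| = (0.5006,0.8657); ey = (-0.8657,0.5006)
θ=316°: P = B + -0.84·ex + -1.83·ey = (3.3216,-3.7273)

θ=35°: 2.89 -0.25
θ=69°: 0.50 0.87
θ=316°: 3.32 -3.73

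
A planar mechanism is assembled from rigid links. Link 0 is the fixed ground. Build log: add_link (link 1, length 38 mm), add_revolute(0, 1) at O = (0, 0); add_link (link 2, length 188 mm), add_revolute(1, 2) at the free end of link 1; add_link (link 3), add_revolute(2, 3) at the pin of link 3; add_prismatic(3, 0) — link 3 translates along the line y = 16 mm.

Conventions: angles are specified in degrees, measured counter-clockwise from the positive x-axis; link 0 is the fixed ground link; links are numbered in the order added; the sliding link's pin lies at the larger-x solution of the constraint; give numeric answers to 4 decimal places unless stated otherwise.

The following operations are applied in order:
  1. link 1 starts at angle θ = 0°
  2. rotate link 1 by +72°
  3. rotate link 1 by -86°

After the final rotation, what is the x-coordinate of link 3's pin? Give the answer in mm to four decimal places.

geometry: r = 38 mm, L = 188 mm, e = 16 mm; θ starts at 0°
rotate link 1 by +72°: θ ← 0° +72° = 72°
rotate link 1 by -86°: θ ← 72° -86° = -14°
crank pin P = (r cos θ, r sin θ) = (36.871238, -9.193032)
h = r sin θ − e = -9.193032 − 16 = -25.193032
x = r cos θ + √(L² − h²) = 36.871238 + 186.304351 = 223.175588

223.1756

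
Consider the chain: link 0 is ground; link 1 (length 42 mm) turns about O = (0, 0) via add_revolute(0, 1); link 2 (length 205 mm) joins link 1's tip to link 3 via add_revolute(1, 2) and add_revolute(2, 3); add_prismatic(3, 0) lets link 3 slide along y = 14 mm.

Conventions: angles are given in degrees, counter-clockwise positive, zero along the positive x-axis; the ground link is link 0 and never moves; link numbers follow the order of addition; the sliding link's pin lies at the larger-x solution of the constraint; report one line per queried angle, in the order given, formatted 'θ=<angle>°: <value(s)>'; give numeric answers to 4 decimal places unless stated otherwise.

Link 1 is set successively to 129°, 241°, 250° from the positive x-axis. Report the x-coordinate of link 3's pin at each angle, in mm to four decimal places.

geometry: r = 42 mm, L = 205 mm, e = 14 mm
θ=129°: crank pin P = (r cos θ, r sin θ) = (-26.431456, 32.640130)
θ=129°: h = r sin θ − e = 32.640130 − 14 = 18.640130
θ=129°: x = r cos θ + √(L² − h²) = -26.431456 + 204.150791 = 177.719335
θ=241°: crank pin P = (r cos θ, r sin θ) = (-20.362004, -36.734028)
θ=241°: h = r sin θ − e = -36.734028 − 14 = -50.734028
θ=241°: x = r cos θ + √(L² − h²) = -20.362004 + 198.622905 = 178.260901
θ=250°: crank pin P = (r cos θ, r sin θ) = (-14.364846, -39.467090)
θ=250°: h = r sin θ − e = -39.467090 − 14 = -53.467090
θ=250°: x = r cos θ + √(L² − h²) = -14.364846 + 197.904700 = 183.539854

θ=129°: 177.7193
θ=241°: 178.2609
θ=250°: 183.5399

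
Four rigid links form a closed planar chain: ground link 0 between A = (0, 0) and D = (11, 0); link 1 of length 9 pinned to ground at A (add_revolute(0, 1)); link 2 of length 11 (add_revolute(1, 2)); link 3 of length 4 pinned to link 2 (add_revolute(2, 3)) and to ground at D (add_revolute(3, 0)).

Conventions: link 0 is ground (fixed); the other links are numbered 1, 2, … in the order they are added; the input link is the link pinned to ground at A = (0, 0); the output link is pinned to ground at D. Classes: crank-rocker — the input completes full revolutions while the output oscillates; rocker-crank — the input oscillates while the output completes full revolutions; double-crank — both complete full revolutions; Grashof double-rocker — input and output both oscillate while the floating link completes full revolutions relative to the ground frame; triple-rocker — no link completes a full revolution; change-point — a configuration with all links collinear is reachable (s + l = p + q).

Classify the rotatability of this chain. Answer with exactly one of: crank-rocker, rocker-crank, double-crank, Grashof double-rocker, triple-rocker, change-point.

lengths: ground=11, input=9, coupler=11, output=4
sorted: s=4 (shortest), l=11 (longest), p+q=20
s + l = 15 vs p + q = 20
s + l < p + q (Grashof) with shortest = output link → rocker-crank

rocker-crank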